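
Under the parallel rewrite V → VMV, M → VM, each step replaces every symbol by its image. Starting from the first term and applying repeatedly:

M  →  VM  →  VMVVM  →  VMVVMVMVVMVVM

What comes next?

VMVVMVMVVMVVMVMVVMVMVVMVVMVMVVMVVM

Applying the rule to each of the 13 symbols of VMVVMVMVVMVVM gives the pieces VMV VM VMV VMV VM VMV VM VMV VMV VM VMV VMV VM, which concatenate to the answer.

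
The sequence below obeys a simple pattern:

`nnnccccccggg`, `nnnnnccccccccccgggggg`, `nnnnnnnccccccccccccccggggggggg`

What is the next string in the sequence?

Term n consists of 2n+1 n's, followed by 4n+2 c's, followed by 3n g's (n = 1, 2, …).
At n = 4 the blocks have lengths 9, 18, 12.

nnnnnnnnnccccccccccccccccccgggggggggggg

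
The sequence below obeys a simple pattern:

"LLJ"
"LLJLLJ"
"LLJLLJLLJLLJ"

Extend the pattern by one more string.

Each string is two copies of the previous one concatenated.
Doubling LLJLLJLLJLLJ:

LLJLLJLLJLLJLLJLLJLLJLLJ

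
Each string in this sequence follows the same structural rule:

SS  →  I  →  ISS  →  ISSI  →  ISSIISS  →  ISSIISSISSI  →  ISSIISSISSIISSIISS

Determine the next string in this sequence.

This is a Fibonacci-style word recurrence s(k) = s(k−1)·s(k−2): e.g. I·SS = ISS.
So term 8 is ISSIISSISSIISSIISS·ISSIISSISSI.

ISSIISSISSIISSIISSISSIISSISSI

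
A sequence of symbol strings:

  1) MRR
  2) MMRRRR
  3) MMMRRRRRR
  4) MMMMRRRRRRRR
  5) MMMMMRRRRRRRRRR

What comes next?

MMMMMMRRRRRRRRRRRR

Each string has the form M^{n} R^{2n} (n = 1, 2, …).
For the next term, n = 6, so the run lengths are 6, 12.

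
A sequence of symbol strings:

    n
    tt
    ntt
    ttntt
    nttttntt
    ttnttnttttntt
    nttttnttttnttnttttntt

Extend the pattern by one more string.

ttnttnttttnttnttttnttttnttnttttntt

This is a Fibonacci-style word recurrence s(k) = s(k−2)·s(k−1): e.g. n·tt = ntt.
Continuing: ttnttnttttntt · nttttnttttnttnttttntt gives term 8.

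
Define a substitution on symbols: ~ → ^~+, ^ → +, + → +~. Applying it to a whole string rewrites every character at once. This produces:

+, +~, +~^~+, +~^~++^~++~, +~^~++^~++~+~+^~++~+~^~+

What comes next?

Applying the rule to each of the 24 symbols of +~^~++^~++~+~+^~++~+~^~+ gives the pieces +~ ^~+ + ^~+ +~ +~ + ^~+ +~ +~ ^~+ +~ ^~+ +~ + ^~+ +~ +~ ^~+ +~ ^~+ + ^~+ +~, which concatenate to the answer.

+~^~++^~++~+~+^~++~+~^~++~^~++~+^~++~+~^~++~^~++^~++~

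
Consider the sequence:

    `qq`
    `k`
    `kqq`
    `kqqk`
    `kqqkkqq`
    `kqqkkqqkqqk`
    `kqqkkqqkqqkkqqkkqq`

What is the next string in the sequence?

kqqkkqqkqqkkqqkkqqkqqkkqqkqqk

From term 3 onward, concatenate the last term with the second-to-last: k·qq = kqq, kqq·k = kqqk, …
Continuing: kqqkkqqkqqkkqqkkqq · kqqkkqqkqqk gives term 8.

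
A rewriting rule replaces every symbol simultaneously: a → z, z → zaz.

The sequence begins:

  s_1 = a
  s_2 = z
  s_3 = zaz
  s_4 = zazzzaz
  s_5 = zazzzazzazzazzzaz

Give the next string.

zazzzazzazzazzzazzazzzazzazzzazzazzazzzaz

Replace each of the 17 characters of zazzzazzazzazzzaz in place — zaz z zaz zaz zaz z zaz zaz z zaz zaz z zaz zaz zaz z zaz — and concatenate.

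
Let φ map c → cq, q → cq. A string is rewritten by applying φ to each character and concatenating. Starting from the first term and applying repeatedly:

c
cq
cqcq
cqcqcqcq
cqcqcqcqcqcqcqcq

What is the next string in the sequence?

Applying the rule to each of the 16 symbols of cqcqcqcqcqcqcqcq gives the pieces cq cq cq cq cq cq cq cq cq cq cq cq cq cq cq cq, which concatenate to the answer.

cqcqcqcqcqcqcqcqcqcqcqcqcqcqcqcq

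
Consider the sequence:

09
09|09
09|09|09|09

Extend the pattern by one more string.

09|09|09|09|09|09|09|09

Every step duplicates the string with '|' between the halves.
So the next term is two copies of 09|09|09|09 with '|' between the halves.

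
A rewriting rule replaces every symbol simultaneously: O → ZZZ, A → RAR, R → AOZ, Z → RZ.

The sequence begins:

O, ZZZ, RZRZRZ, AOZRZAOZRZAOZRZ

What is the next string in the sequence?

Replace each of the 15 characters of AOZRZAOZRZAOZRZ in place — RAR ZZZ RZ AOZ RZ RAR ZZZ RZ AOZ RZ RAR ZZZ RZ AOZ RZ — and concatenate.

RARZZZRZAOZRZRARZZZRZAOZRZRARZZZRZAOZRZ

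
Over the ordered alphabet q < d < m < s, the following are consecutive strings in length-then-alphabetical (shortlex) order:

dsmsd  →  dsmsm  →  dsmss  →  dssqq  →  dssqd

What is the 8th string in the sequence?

Continuing the enumeration 3 steps past dssqd: dssqd → dssqm → dssqs → (answer).

dssdq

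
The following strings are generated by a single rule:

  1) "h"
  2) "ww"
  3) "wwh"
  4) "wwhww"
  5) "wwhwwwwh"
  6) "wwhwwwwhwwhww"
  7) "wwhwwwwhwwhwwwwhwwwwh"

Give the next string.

wwhwwwwhwwhwwwwhwwwwhwwhwwwwhwwhww

From term 3 onward, concatenate the last term with the second-to-last: ww·h = wwh, wwh·ww = wwhww, …
So term 8 is wwhwwwwhwwhwwwwhwwwwh·wwhwwwwhwwhww.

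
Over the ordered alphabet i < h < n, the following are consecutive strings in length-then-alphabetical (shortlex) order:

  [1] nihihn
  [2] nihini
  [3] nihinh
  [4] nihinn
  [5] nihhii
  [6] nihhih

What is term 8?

Advancing 2 positions from nihhih through nihhih → nihhin reaches term 8.

nihhhi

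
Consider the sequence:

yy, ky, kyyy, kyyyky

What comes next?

kyyykykyyy

From term 3 onward, concatenate the last term with the second-to-last: ky·yy = kyyy, kyyy·ky = kyyyky, …
So term 5 is kyyyky·kyyy.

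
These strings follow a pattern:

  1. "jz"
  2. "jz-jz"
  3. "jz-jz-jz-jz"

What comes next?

jz-jz-jz-jz-jz-jz-jz-jz

s(k+1) = s(k)·-·s(k) — each term doubles the last with '-' between the halves.
So the next term is two copies of jz-jz-jz-jz with '-' between the halves.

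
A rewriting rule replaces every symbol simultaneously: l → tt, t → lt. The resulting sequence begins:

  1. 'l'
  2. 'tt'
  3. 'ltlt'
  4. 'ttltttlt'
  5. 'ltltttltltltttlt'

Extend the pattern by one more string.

Applying the rule to each of the 16 symbols of ltltttltltltttlt gives the pieces tt lt tt lt lt lt tt lt tt lt tt lt lt lt tt lt, which concatenate to the answer.

ttltttltltltttltttltttltltltttlt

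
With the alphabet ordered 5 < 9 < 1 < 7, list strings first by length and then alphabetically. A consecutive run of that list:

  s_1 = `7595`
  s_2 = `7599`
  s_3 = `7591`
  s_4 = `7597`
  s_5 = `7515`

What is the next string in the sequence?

Treat 7515 as a base-4 numeral over the given alphabet and add one, carrying through any trailing 7's.

7519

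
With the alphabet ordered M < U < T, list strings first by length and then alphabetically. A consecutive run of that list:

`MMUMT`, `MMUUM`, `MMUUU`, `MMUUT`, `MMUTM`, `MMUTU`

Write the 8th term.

MMTMM

Continuing the enumeration 2 steps past MMUTU: MMUTU → MMUTT → (answer).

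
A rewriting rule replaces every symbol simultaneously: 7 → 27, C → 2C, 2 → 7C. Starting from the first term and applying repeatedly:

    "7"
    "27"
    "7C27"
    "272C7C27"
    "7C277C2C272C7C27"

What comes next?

272C7C27272C7C2C7C277C2C272C7C27

Replace each of the 16 characters of 7C277C2C272C7C27 in place — 27 2C 7C 27 27 2C 7C 2C 7C 27 7C 2C 27 2C 7C 27 — and concatenate.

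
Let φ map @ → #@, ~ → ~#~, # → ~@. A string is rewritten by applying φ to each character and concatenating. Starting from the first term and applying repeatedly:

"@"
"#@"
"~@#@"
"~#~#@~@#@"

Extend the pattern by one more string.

Expanding ~#~#@~@#@: ~→~#~, #→~@, ~→~#~, #→~@, @→#@, ~→~#~, @→#@, #→~@, @→#@. Concatenated: ~#~ ~@ ~#~ ~@ #@ ~#~ #@ ~@ #@.

~#~~@~#~~@#@~#~#@~@#@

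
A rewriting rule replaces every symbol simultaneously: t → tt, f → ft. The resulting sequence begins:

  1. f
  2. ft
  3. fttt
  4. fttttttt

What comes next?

Expanding fttttttt: f→ft, t→tt, t→tt, t→tt, t→tt, t→tt, t→tt, t→tt. Concatenated: ft tt tt tt tt tt tt tt.

fttttttttttttttt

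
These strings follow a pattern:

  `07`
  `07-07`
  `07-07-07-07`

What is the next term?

Every step duplicates the string with '-' between the halves.
So the next term is two copies of 07-07-07-07 with '-' between the halves.

07-07-07-07-07-07-07-07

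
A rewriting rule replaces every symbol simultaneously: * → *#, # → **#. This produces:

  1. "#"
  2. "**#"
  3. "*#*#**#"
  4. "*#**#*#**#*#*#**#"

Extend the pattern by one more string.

Rewriting the 17 symbols of *#**#*#**#*#*#**# one by one yields *# **# *# *# **# *# **# *# *# **# *# **# *# **# *# *# **#; concatenated:

*#**#*#*#**#*#**#*#*#**#*#**#*#**#*#*#**#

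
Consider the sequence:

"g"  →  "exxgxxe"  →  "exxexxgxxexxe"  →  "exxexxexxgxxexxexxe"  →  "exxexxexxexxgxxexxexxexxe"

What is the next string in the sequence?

s(k+1) = exx·s(k)·xxe, so each term gains exx as a prefix and xxe as a suffix.
So the next term is exx·exxexxexxexxgxxexxexxexxe·xxe.

exxexxexxexxexxgxxexxexxexxexxe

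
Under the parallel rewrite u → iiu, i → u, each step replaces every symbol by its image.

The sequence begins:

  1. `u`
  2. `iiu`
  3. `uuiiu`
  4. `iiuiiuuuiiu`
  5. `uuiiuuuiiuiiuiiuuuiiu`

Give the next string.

iiuiiuuuiiuiiuiiuuuiiuuuiiuuuiiuiiuiiuuuiiu

φ(uuiiuuuiiuiiuiiuuuiiu) expands symbol-by-symbol to iiu iiu u u iiu iiu iiu u u iiu u u iiu u u iiu iiu iiu u u iiu; joining the 21 pieces gives the next term.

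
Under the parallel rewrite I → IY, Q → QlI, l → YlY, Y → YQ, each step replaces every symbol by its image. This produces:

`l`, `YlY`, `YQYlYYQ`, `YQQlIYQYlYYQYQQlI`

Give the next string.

YQQlIQlIYlYIYYQQlIYQYlYYQYQQlIYQQlIQlIYlYIY

Replace each of the 17 characters of YQQlIYQYlYYQYQQlI in place — YQ QlI QlI YlY IY YQ QlI YQ YlY YQ YQ QlI YQ QlI QlI YlY IY — and concatenate.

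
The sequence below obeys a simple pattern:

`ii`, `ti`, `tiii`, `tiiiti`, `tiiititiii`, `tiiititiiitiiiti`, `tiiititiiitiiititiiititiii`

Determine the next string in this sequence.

This is a Fibonacci-style word recurrence s(k) = s(k−1)·s(k−2): e.g. ti·ii = tiii.
So term 8 is tiiititiiitiiititiiititiii·tiiititiiitiiiti.

tiiititiiitiiititiiititiiitiiititiiitiiiti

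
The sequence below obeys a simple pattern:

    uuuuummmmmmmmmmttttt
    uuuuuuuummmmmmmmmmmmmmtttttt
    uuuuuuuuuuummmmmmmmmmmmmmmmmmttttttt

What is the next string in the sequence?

uuuuuuuuuuuuuummmmmmmmmmmmmmmmmmmmmmtttttttt

Reading off run lengths: u runs 5, 8, 11; m runs 10, 14, 18; t runs 5, 6, 7 — each is linear in n, where the shown terms are n = 2, 3, 4.
At n = 5 the blocks have lengths 14, 22, 8.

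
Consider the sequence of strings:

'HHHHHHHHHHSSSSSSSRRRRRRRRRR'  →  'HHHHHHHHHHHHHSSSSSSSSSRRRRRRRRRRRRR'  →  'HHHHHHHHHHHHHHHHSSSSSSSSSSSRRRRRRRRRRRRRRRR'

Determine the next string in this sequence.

HHHHHHHHHHHHHHHHHHHSSSSSSSSSSSSSRRRRRRRRRRRRRRRRRRR

Reading off run lengths: H runs 10, 13, 16; S runs 7, 9, 11; R runs 10, 13, 16 — each is linear in n, where the shown terms are n = 3, 4, 5.
Setting n = 6 gives 19, 13, 19 characters in each block.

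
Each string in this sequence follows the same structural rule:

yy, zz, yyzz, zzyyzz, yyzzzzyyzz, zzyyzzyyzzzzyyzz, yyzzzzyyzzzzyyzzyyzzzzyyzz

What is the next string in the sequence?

zzyyzzyyzzzzyyzzyyzzzzyyzzzzyyzzyyzzzzyyzz

From term 3 onward, concatenate the second-to-last term with the last: yy·zz = yyzz, zz·yyzz = zzyyzz, …
Continuing: zzyyzzyyzzzzyyzz · yyzzzzyyzzzzyyzzyyzzzzyyzz gives term 8.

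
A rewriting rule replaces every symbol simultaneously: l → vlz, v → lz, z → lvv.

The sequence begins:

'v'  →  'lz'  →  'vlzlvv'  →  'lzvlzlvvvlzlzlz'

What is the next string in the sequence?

vlzlvvlzvlzlvvvlzlzlzlzvlzlvvvlzlvvvlzlvv

Replace each of the 15 characters of lzvlzlvvvlzlzlz in place — vlz lvv lz vlz lvv vlz lz lz lz vlz lvv vlz lvv vlz lvv — and concatenate.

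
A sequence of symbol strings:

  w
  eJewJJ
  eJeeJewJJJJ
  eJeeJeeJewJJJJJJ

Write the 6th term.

eJeeJeeJeeJeeJewJJJJJJJJJJ

s(k+1) = eJe·s(k)·JJ, so each term gains eJe as a prefix and JJ as a suffix.
From eJeeJeeJewJJJJJJ, 2 further steps: eJeeJeeJewJJJJJJ → eJeeJeeJeeJewJJJJJJJJ → (answer).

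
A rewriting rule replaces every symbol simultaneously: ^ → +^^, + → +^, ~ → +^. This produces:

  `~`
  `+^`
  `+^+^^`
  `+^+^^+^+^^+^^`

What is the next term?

Applying the rule to each of the 13 symbols of +^+^^+^+^^+^^ gives the pieces +^ +^^ +^ +^^ +^^ +^ +^^ +^ +^^ +^^ +^ +^^ +^^, which concatenate to the answer.

+^+^^+^+^^+^^+^+^^+^+^^+^^+^+^^+^^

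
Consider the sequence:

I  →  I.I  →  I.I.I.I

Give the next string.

s(k+1) = s(k)·.·s(k) — each term doubles the last with '.' between the halves.
One more doubling of I.I.I.I gives the answer.

I.I.I.I.I.I.I.I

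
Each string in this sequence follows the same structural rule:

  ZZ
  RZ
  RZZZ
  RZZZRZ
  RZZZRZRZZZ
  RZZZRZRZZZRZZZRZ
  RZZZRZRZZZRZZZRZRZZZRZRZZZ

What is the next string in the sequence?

RZZZRZRZZZRZZZRZRZZZRZRZZZRZZZRZRZZZRZZZRZ

Each term (from the third on) is the previous term followed by the one before it: term 3 = RZ·ZZ = RZZZ.
The next term joins RZZZRZRZZZRZZZRZRZZZRZRZZZ and RZZZRZRZZZRZZZRZ.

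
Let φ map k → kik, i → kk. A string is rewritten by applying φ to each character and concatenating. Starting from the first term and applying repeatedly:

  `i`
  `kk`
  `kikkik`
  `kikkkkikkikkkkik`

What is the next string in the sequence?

φ(kikkkkikkikkkkik) expands symbol-by-symbol to kik kk kik kik kik kik kk kik kik kk kik kik kik kik kk kik; joining the 16 pieces gives the next term.

kikkkkikkikkikkikkkkikkikkkkikkikkikkikkkkik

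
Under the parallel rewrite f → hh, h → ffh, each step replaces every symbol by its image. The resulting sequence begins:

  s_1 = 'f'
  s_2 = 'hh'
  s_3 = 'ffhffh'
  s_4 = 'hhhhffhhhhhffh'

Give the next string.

Applying the rule to each of the 14 symbols of hhhhffhhhhhffh gives the pieces ffh ffh ffh ffh hh hh ffh ffh ffh ffh ffh hh hh ffh, which concatenate to the answer.

ffhffhffhffhhhhhffhffhffhffhffhhhhhffh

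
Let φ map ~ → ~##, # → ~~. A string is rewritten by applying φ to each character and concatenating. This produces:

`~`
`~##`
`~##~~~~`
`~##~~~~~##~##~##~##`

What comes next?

~##~~~~~##~##~##~##~##~~~~~##~~~~~##~~~~~##~~~~

Replace each of the 19 characters of ~##~~~~~##~##~##~## in place — ~## ~~ ~~ ~## ~## ~## ~## ~## ~~ ~~ ~## ~~ ~~ ~## ~~ ~~ ~## ~~ ~~ — and concatenate.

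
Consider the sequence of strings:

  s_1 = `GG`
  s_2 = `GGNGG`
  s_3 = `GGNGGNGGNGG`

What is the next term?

Each string is two copies of the previous one joined by 'N'.
One more doubling of GGNGGNGGNGG gives the answer.

GGNGGNGGNGGNGGNGGNGGNGG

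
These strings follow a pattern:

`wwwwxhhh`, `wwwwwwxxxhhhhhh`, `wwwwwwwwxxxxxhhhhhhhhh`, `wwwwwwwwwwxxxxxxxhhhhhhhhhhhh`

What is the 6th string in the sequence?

The n-th term is 2n+2 w's then 2n-1 x's then 3n h's (n = 1, 2, …).
At n = 6 the blocks have lengths 14, 11, 18.

wwwwwwwwwwwwwwxxxxxxxxxxxhhhhhhhhhhhhhhhhhh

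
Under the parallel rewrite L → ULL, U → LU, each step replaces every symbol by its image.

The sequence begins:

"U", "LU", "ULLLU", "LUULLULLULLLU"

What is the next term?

Applying the rule to each of the 13 symbols of LUULLULLULLLU gives the pieces ULL LU LU ULL ULL LU ULL ULL LU ULL ULL ULL LU, which concatenate to the answer.

ULLLULUULLULLLUULLULLLUULLULLULLLU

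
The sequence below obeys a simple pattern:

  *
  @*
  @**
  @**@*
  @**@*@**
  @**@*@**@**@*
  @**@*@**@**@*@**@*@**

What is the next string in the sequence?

From term 3 onward, concatenate the last term with the second-to-last: @*·* = @**, @**·@* = @**@*, …
Continuing: @**@*@**@**@*@**@*@** · @**@*@**@**@* gives term 8.

@**@*@**@**@*@**@*@**@**@*@**@**@*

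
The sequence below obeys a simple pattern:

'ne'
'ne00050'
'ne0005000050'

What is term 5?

ne00050000500005000050

The strings grow by a fixed suffix 00050 each time.
From ne0005000050, 2 further steps: ne0005000050 → ne000500005000050 → (answer).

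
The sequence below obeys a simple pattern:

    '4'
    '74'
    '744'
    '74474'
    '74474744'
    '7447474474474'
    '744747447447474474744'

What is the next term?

7447474474474744747447447474474474

From term 3 onward, concatenate the last term with the second-to-last: 74·4 = 744, 744·74 = 74474, …
Continuing: 744747447447474474744 · 7447474474474 gives term 8.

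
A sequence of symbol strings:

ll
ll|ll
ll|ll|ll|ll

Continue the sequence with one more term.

ll|ll|ll|ll|ll|ll|ll|ll

Every step duplicates the string with '|' between the halves.
One more doubling of ll|ll|ll|ll gives the answer.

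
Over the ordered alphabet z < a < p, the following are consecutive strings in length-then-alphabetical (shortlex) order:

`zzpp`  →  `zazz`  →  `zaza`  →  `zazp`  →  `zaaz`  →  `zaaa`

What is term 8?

zapz

Continuing the enumeration 2 steps past zaaa: zaaa → zaap → (answer).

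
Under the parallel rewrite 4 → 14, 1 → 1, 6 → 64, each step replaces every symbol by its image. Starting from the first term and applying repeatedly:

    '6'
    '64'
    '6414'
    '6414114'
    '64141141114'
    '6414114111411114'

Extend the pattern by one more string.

6414114111411114111114

Applying the rule to each of the 16 symbols of 6414114111411114 gives the pieces 64 14 1 14 1 1 14 1 1 1 14 1 1 1 1 14, which concatenate to the answer.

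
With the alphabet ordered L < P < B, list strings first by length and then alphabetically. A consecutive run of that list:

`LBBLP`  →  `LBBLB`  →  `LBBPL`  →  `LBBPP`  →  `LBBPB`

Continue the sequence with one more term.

The successor of LBBPB increments the rightmost position that isn't already B and resets every position after it to L.

LBBBL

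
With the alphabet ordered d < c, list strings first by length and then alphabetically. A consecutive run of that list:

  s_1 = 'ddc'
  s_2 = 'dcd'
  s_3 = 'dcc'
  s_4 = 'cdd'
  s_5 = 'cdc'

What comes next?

Treat cdc as a base-2 numeral over the given alphabet and add one, carrying through any trailing c's.

ccd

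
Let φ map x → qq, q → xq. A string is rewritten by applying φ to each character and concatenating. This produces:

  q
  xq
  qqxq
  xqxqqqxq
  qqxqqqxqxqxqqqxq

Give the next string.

Replace each of the 16 characters of qqxqqqxqxqxqqqxq in place — xq xq qq xq xq xq qq xq qq xq qq xq xq xq qq xq — and concatenate.

xqxqqqxqxqxqqqxqqqxqqqxqxqxqqqxq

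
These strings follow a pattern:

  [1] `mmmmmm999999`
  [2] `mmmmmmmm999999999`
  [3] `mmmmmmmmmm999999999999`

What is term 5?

Each string has the form m^{2n+2} 9^{3n}, where the shown terms are n = 2, 3, 4.
At n = 6 the blocks have lengths 14, 18.

mmmmmmmmmmmmmm999999999999999999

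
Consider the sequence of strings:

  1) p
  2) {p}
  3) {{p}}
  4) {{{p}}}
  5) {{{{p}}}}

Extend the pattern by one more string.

Each term wraps the previous one in { on the left and } on the right.
Applying this once more to {{{{p}}}}:

{{{{{p}}}}}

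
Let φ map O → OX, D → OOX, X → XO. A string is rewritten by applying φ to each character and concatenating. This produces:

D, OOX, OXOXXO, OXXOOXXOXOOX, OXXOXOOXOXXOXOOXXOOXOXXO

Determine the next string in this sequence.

Rewriting the 24 symbols of OXXOXOOXOXXOXOOXXOOXOXXO one by one yields OX XO XO OX XO OX OX XO OX XO XO OX XO OX OX XO XO OX OX XO OX XO XO OX; concatenated:

OXXOXOOXXOOXOXXOOXXOXOOXXOOXOXXOXOOXOXXOOXXOXOOX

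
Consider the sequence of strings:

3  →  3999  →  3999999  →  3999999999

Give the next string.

3999999999999

Each term is the previous one with 999 appended.
One more step from 3999999999 gives the answer.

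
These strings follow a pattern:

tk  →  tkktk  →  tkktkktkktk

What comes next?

Each string is two copies of the previous one joined by 'k'.
One more doubling of tkktkktkktk gives the answer.

tkktkktkktkktkktkktkktk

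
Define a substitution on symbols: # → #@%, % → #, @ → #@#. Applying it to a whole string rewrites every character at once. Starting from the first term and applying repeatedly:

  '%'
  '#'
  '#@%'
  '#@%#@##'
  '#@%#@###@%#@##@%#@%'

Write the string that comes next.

#@%#@###@%#@##@%#@%#@%#@###@%#@##@%#@%#@###@%#@##

φ(#@%#@###@%#@##@%#@%) expands symbol-by-symbol to #@% #@# # #@% #@# #@% #@% #@% #@# # #@% #@# #@% #@% #@# # #@% #@# #; joining the 19 pieces gives the next term.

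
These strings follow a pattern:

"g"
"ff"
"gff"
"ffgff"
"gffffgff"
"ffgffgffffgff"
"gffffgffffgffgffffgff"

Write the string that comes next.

ffgffgffffgffgffffgffffgffgffffgff

From term 3 onward, concatenate the second-to-last term with the last: g·ff = gff, ff·gff = ffgff, …
Continuing: ffgffgffffgff · gffffgffffgffgffffgff gives term 8.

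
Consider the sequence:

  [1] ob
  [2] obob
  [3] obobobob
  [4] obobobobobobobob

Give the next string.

obobobobobobobobobobobobobobobob

Each string is two copies of the previous one concatenated.
One more doubling of obobobobobobobob gives the answer.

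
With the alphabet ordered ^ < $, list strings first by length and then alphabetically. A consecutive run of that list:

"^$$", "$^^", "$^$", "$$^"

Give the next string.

$$$

The successor of $$^ increments the rightmost position that isn't already $ and resets every position after it to ^.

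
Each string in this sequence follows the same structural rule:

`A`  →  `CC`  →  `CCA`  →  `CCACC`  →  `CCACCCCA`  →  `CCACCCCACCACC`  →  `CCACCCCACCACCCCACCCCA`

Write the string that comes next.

Each term (from the third on) is the previous term followed by the one before it: term 3 = CC·A = CCA.
Continuing: CCACCCCACCACCCCACCCCA · CCACCCCACCACC gives term 8.

CCACCCCACCACCCCACCCCACCACCCCACCACC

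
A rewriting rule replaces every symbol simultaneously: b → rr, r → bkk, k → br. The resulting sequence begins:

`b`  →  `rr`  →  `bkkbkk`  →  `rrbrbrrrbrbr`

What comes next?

bkkbkkrrbkkrrbkkbkkbkkrrbkkrrbkk

Apply φ to rrbrbrrrbrbr symbol by symbol: r→bkk, r→bkk, b→rr, r→bkk, b→rr, r→bkk, r→bkk, r→bkk, b→rr, r→bkk, b→rr, r→bkk; joined: bkk bkk rr bkk rr bkk bkk bkk rr bkk rr bkk.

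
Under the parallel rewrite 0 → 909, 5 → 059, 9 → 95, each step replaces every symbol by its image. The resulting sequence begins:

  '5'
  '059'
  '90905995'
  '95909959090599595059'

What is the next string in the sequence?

Applying the rule to each of the 20 symbols of 95909959090599595059 gives the pieces 95 059 95 909 95 95 059 95 909 95 909 059 95 95 059 95 059 909 059 95, which concatenate to the answer.

95059959099595059959099590905995950599505990905995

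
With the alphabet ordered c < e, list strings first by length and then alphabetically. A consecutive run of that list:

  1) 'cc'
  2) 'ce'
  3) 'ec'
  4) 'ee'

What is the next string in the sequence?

ccc

ee is the last string of length 2, so the next is the first of length 3: c repeated 3 times.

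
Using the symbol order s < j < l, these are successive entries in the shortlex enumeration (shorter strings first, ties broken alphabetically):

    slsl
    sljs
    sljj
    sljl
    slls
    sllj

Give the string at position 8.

Continuing the enumeration 2 steps past sllj: sllj → slll → (answer).

jsss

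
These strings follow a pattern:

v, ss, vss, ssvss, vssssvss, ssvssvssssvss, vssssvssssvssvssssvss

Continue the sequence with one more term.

ssvssvssssvssvssssvssssvssvssssvss

From term 3 onward, concatenate the second-to-last term with the last: v·ss = vss, ss·vss = ssvss, …
So term 8 is ssvssvssssvss·vssssvssssvssvssssvss.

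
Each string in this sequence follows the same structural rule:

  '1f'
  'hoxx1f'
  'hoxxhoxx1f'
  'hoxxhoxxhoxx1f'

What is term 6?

Every step adds hoxx at the front: s(k+1) = hoxx·s(k).
From hoxxhoxxhoxx1f, 2 further steps: hoxxhoxxhoxx1f → hoxxhoxxhoxxhoxx1f → (answer).

hoxxhoxxhoxxhoxxhoxx1f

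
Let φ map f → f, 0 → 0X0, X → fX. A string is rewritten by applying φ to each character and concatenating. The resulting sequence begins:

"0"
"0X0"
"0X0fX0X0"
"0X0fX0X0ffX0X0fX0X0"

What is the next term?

0X0fX0X0ffX0X0fX0X0fffX0X0fX0X0ffX0X0fX0X0

Replace each of the 19 characters of 0X0fX0X0ffX0X0fX0X0 in place — 0X0 fX 0X0 f fX 0X0 fX 0X0 f f fX 0X0 fX 0X0 f fX 0X0 fX 0X0 — and concatenate.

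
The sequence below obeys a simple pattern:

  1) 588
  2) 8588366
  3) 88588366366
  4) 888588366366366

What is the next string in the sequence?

Every step adds 8 to the front and 366 to the end of the previous string.
So the next term is 8·888588366366366·366.

8888588366366366366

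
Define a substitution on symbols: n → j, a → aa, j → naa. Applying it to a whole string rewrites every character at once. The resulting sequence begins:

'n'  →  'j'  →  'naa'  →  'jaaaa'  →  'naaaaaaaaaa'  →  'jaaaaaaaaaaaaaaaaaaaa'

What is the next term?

Rewriting the 21 symbols of jaaaaaaaaaaaaaaaaaaaa one by one yields naa aa aa aa aa aa aa aa aa aa aa aa aa aa aa aa aa aa aa aa aa; concatenated:

naaaaaaaaaaaaaaaaaaaaaaaaaaaaaaaaaaaaaaaaaa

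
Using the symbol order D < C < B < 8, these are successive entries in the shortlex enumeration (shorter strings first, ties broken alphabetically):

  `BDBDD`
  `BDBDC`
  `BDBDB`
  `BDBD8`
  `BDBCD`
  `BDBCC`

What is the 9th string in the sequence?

BDBBD

Advancing 3 positions from BDBCC through BDBCC → BDBCB → BDBC8 reaches term 9.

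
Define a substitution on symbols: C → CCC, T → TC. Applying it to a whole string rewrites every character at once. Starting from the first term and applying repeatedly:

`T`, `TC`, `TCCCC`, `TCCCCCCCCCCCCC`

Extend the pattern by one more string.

Rewriting the 14 symbols of TCCCCCCCCCCCCC one by one yields TC CCC CCC CCC CCC CCC CCC CCC CCC CCC CCC CCC CCC CCC; concatenated:

TCCCCCCCCCCCCCCCCCCCCCCCCCCCCCCCCCCCCCCCC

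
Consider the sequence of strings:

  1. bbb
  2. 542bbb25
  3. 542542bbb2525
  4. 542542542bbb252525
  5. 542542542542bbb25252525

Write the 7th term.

542542542542542542bbb252525252525

Each term wraps the previous one in 542 on the left and 25 on the right.
From 542542542542bbb25252525, 2 further steps: 542542542542bbb25252525 → 542542542542542bbb2525252525 → (answer).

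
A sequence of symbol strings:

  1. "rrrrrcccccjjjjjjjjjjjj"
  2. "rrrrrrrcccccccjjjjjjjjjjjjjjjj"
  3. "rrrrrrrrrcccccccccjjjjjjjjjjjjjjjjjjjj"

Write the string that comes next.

rrrrrrrrrrrcccccccccccjjjjjjjjjjjjjjjjjjjjjjjj

Reading off run lengths: r runs 5, 7, 9; c runs 5, 7, 9; j runs 12, 16, 20 — each is linear in n, where the shown terms are n = 3, 4, 5.
Setting n = 6 gives 11, 11, 24 characters in each block.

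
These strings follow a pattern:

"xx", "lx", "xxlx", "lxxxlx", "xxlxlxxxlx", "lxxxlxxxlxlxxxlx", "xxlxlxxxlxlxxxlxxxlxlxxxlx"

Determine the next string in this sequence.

lxxxlxxxlxlxxxlxxxlxlxxxlxlxxxlxxxlxlxxxlx

From term 3 onward, concatenate the second-to-last term with the last: xx·lx = xxlx, lx·xxlx = lxxxlx, …
The next term joins lxxxlxxxlxlxxxlx and xxlxlxxxlxlxxxlxxxlxlxxxlx.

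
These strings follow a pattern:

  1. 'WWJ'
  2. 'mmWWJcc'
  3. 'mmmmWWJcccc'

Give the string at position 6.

s(k+1) = mm·s(k)·cc, so each term gains mm as a prefix and cc as a suffix.
From mmmmWWJcccc, 3 further steps: mmmmWWJcccc → mmmmmmWWJcccccc → mmmmmmmmWWJcccccccc → (answer).

mmmmmmmmmmWWJcccccccccc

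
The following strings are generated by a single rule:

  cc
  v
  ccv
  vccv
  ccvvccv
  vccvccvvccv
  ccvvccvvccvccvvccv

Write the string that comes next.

From term 3 onward, concatenate the second-to-last term with the last: cc·v = ccv, v·ccv = vccv, …
Continuing: vccvccvvccv · ccvvccvvccvccvvccv gives term 8.

vccvccvvccvccvvccvvccvccvvccv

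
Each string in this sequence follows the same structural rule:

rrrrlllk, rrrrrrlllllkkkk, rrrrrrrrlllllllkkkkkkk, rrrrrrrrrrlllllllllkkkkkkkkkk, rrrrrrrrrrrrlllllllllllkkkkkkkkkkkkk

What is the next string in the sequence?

rrrrrrrrrrrrrrlllllllllllllkkkkkkkkkkkkkkkk

The n-th term is 2n+2 r's then 2n+1 l's then 3n-2 k's (n = 1, 2, …).
For the next term, n = 6, so the run lengths are 14, 13, 16.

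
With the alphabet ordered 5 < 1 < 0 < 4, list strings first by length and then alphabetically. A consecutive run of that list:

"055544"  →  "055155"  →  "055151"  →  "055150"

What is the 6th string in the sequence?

055115

Continuing the enumeration 2 steps past 055150: 055150 → 055154 → (answer).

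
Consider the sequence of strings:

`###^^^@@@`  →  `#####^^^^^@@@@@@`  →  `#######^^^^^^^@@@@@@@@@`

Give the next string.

Term n consists of 2n+1 #'s, followed by 2n+1 ^'s, followed by 3n @'s (n = 1, 2, …).
For the next term, n = 4, so the run lengths are 9, 9, 12.

#########^^^^^^^^^@@@@@@@@@@@@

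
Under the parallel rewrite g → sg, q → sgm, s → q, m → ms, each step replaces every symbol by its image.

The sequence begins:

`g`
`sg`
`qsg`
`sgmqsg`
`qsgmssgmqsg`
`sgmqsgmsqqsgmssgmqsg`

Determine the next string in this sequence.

qsgmssgmqsgmsqsgmsgmqsgmsqqsgmssgmqsg

Applying the rule to each of the 20 symbols of sgmqsgmsqqsgmssgmqsg gives the pieces q sg ms sgm q sg ms q sgm sgm q sg ms q q sg ms sgm q sg, which concatenate to the answer.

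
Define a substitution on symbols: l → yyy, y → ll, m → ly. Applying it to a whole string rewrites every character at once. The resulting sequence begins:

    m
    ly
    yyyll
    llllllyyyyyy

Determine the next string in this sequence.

Rewriting each symbol of llllllyyyyyy: l→yyy, l→yyy, l→yyy, l→yyy, l→yyy, l→yyy, y→ll, y→ll, y→ll, y→ll, y→ll, y→ll, which concatenates to yyy yyy yyy yyy yyy yyy ll ll ll ll ll ll.

yyyyyyyyyyyyyyyyyyllllllllllll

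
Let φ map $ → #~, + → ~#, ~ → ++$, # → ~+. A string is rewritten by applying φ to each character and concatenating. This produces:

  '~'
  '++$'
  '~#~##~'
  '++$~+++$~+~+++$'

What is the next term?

~#~##~++$~#~#~##~++$~#++$~#~#~##~

Replace each of the 15 characters of ++$~+++$~+~+++$ in place — ~# ~# #~ ++$ ~# ~# ~# #~ ++$ ~# ++$ ~# ~# ~# #~ — and concatenate.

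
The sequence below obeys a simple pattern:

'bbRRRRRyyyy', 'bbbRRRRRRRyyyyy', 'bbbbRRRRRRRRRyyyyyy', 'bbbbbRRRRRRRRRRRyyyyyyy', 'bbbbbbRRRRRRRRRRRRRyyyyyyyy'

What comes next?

bbbbbbbRRRRRRRRRRRRRRRyyyyyyyyy

Term n consists of n-1 b's, followed by 2n-1 R's, followed by n+1 y's, where the shown terms are n = 3, 4, 5, 6, 7.
At n = 8 the blocks have lengths 7, 15, 9.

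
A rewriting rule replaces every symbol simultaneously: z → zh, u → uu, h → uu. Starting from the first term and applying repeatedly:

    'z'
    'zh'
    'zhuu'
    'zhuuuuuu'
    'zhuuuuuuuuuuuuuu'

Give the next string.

Applying the rule to each of the 16 symbols of zhuuuuuuuuuuuuuu gives the pieces zh uu uu uu uu uu uu uu uu uu uu uu uu uu uu uu, which concatenate to the answer.

zhuuuuuuuuuuuuuuuuuuuuuuuuuuuuuu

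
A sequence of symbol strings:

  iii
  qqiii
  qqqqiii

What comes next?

The strings grow by a fixed prefix qq each time.
Applying this once more to qqqqiii:

qqqqqqiii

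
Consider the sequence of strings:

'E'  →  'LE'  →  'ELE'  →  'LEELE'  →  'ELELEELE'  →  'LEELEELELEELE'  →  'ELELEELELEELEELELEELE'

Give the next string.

LEELEELELEELEELELEELELEELEELELEELE

From term 3 onward, concatenate the second-to-last term with the last: E·LE = ELE, LE·ELE = LEELE, …
Continuing: LEELEELELEELE · ELELEELELEELEELELEELE gives term 8.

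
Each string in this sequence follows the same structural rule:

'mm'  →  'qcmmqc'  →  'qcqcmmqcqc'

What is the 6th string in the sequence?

qcqcqcqcqcmmqcqcqcqcqc

Every step adds qc to the front and qc to the end of the previous string.
From qcqcmmqcqc, 3 further steps: qcqcmmqcqc → qcqcqcmmqcqcqc → qcqcqcqcmmqcqcqcqc → (answer).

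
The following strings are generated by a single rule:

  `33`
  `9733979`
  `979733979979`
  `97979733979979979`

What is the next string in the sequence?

9797979733979979979979

s(k+1) = 97·s(k)·979, so each term gains 97 as a prefix and 979 as a suffix.
So the next term is 97·97979733979979979·979.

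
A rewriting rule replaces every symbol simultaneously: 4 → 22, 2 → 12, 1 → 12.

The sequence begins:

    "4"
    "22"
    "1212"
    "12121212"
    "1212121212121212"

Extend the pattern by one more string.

12121212121212121212121212121212

Applying the rule to each of the 16 symbols of 1212121212121212 gives the pieces 12 12 12 12 12 12 12 12 12 12 12 12 12 12 12 12, which concatenate to the answer.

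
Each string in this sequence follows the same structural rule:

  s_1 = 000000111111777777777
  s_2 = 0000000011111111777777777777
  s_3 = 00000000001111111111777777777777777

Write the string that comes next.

Reading off run lengths: 0 runs 6, 8, 10; 1 runs 6, 8, 10; 7 runs 9, 12, 15 — each is linear in n, where the shown terms are n = 3, 4, 5.
At n = 6 the blocks have lengths 12, 12, 18.

000000000000111111111111777777777777777777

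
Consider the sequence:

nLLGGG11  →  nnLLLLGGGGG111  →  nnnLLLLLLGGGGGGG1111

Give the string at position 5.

Reading off run lengths: n runs 1, 2, 3; L runs 2, 4, 6; G runs 3, 5, 7; 1 runs 2, 3, 4 — each is linear in n (n = 1, 2, …).
For term 5, n = 5, so the run lengths are 5, 10, 11, 6.

nnnnnLLLLLLLLLLGGGGGGGGGGG111111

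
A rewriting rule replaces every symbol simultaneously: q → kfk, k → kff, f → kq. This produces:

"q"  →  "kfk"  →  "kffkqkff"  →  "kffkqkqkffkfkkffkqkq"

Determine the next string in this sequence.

Applying the rule to each of the 20 symbols of kffkqkqkffkfkkffkqkq gives the pieces kff kq kq kff kfk kff kfk kff kq kq kff kq kff kff kq kq kff kfk kff kfk, which concatenate to the answer.

kffkqkqkffkfkkffkfkkffkqkqkffkqkffkffkqkqkffkfkkffkfk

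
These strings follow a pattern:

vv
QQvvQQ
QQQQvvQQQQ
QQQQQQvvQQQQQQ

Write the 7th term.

s(k+1) = QQ·s(k)·QQ, so each term gains QQ as a prefix and QQ as a suffix.
From QQQQQQvvQQQQQQ, 3 further steps: QQQQQQvvQQQQQQ → QQQQQQQQvvQQQQQQQQ → QQQQQQQQQQvvQQQQQQQQQQ → (answer).

QQQQQQQQQQQQvvQQQQQQQQQQQQ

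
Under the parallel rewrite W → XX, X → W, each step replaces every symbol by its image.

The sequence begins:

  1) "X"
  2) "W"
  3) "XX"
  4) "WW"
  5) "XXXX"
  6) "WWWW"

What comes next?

Apply φ to WWWW symbol by symbol: W→XX, W→XX, W→XX, W→XX; joined: XX XX XX XX.

XXXXXXXX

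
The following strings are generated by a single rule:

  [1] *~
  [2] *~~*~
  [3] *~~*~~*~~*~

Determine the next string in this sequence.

Every step duplicates the string with '~' between the halves.
Doubling *~~*~~*~~*~ with '~' between the halves:

*~~*~~*~~*~~*~~*~~*~~*~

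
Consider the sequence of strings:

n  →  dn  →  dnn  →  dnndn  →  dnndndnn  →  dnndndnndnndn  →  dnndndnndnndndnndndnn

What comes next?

dnndndnndnndndnndndnndnndndnndnndn

Each term (from the third on) is the previous term followed by the one before it: term 3 = dn·n = dnn.
The next term joins dnndndnndnndndnndndnn and dnndndnndnndn.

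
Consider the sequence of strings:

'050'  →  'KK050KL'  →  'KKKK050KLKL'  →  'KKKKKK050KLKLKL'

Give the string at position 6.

KKKKKKKKKK050KLKLKLKLKL

s(k+1) = KK·s(k)·KL, so each term gains KK as a prefix and KL as a suffix.
From KKKKKK050KLKLKL, 2 further steps: KKKKKK050KLKLKL → KKKKKKKK050KLKLKLKL → (answer).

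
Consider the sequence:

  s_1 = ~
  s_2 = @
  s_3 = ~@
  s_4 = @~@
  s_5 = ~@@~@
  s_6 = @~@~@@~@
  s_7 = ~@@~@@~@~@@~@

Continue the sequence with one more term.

Each term (from the third on) is the two preceding terms concatenated in order: term 3 = ~·@ = ~@.
So term 8 is @~@~@@~@·~@@~@@~@~@@~@.

@~@~@@~@~@@~@@~@~@@~@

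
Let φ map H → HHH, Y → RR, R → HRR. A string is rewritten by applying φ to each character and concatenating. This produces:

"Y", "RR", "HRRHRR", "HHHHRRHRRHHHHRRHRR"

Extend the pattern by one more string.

Rewriting the 18 symbols of HHHHRRHRRHHHHRRHRR one by one yields HHH HHH HHH HHH HRR HRR HHH HRR HRR HHH HHH HHH HHH HRR HRR HHH HRR HRR; concatenated:

HHHHHHHHHHHHHRRHRRHHHHRRHRRHHHHHHHHHHHHHRRHRRHHHHRRHRR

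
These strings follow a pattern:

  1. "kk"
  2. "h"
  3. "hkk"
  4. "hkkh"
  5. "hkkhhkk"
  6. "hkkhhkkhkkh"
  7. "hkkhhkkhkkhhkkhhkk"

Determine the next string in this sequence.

hkkhhkkhkkhhkkhhkkhkkhhkkhkkh

This is a Fibonacci-style word recurrence s(k) = s(k−1)·s(k−2): e.g. h·kk = hkk.
The next term joins hkkhhkkhkkhhkkhhkk and hkkhhkkhkkh.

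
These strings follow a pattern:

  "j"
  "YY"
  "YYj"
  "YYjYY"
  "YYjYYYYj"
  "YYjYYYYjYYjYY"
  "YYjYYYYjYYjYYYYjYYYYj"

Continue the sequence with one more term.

YYjYYYYjYYjYYYYjYYYYjYYjYYYYjYYjYY

From term 3 onward, concatenate the last term with the second-to-last: YY·j = YYj, YYj·YY = YYjYY, …
Continuing: YYjYYYYjYYjYYYYjYYYYj · YYjYYYYjYYjYY gives term 8.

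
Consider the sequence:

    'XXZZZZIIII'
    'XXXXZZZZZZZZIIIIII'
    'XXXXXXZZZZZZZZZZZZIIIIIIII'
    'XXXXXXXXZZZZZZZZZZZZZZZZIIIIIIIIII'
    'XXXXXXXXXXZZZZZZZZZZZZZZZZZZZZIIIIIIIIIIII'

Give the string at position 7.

XXXXXXXXXXXXXXZZZZZZZZZZZZZZZZZZZZZZZZZZZZIIIIIIIIIIIIIIII

Term n consists of 2n X's, followed by 4n Z's, followed by 2n+2 I's (n = 1, 2, …).
For term 7, n = 7, so the run lengths are 14, 28, 16.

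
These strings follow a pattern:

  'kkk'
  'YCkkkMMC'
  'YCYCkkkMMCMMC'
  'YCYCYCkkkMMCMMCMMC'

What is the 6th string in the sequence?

s(k+1) = YC·s(k)·MMC, so each term gains YC as a prefix and MMC as a suffix.
From YCYCYCkkkMMCMMCMMC, 2 further steps: YCYCYCkkkMMCMMCMMC → YCYCYCYCkkkMMCMMCMMCMMC → (answer).

YCYCYCYCYCkkkMMCMMCMMCMMCMMC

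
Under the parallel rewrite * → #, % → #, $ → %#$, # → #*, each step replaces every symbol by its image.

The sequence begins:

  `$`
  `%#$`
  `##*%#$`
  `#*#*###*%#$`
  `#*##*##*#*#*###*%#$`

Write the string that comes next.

Applying the rule to each of the 19 symbols of #*##*##*#*#*###*%#$ gives the pieces #* # #* #* # #* #* # #* # #* # #* #* #* # # #* %#$, which concatenate to the answer.

#*##*#*##*#*##*##*##*#*#*###*%#$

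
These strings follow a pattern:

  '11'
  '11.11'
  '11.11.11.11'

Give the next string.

Each string is two copies of the previous one joined by '.'.
Doubling 11.11.11.11 with '.' between the halves:

11.11.11.11.11.11.11.11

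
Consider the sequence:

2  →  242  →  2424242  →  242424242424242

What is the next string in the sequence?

2424242424242424242424242424242

s(k+1) = s(k)·4·s(k) — each term doubles the last with '4' between the halves.
One more doubling of 242424242424242 gives the answer.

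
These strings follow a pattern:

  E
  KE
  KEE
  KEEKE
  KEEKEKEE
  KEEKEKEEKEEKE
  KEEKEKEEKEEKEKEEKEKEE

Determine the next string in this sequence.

KEEKEKEEKEEKEKEEKEKEEKEEKEKEEKEEKE

From term 3 onward, concatenate the last term with the second-to-last: KE·E = KEE, KEE·KE = KEEKE, …
The next term joins KEEKEKEEKEEKEKEEKEKEE and KEEKEKEEKEEKE.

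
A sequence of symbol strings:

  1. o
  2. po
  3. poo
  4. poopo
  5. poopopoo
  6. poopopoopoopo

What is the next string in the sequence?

poopopoopoopopoopopoo

This is a Fibonacci-style word recurrence s(k) = s(k−1)·s(k−2): e.g. po·o = poo.
Continuing: poopopoopoopo · poopopoo gives term 7.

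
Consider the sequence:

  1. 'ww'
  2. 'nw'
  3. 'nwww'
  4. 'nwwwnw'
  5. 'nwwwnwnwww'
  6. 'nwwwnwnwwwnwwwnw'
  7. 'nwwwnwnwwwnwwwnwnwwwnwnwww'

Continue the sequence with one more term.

nwwwnwnwwwnwwwnwnwwwnwnwwwnwwwnwnwwwnwwwnw

From term 3 onward, concatenate the last term with the second-to-last: nw·ww = nwww, nwww·nw = nwwwnw, …
Continuing: nwwwnwnwwwnwwwnwnwwwnwnwww · nwwwnwnwwwnwwwnw gives term 8.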